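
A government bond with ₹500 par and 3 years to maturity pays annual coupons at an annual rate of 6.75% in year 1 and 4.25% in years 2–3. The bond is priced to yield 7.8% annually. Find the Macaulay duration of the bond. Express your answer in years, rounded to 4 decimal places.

Periodic yield y = 0.078. Discount each cash flow and weight by its year:
  t   CF        PV=CF/(1+0.078)^t    t·PV
  1        33.75        31.3080        31.3080
  2        21.25        18.2861        36.5722
  3       521.25       416.0924     1,248.2772
  Σ                    465.6865     1,316.1574
Price P = Σ PV = 465.6865.
Macaulay duration = Σ(t·PV) / P = 1,316.1574 / 465.6865 = 2.82627 years.

2.8263 years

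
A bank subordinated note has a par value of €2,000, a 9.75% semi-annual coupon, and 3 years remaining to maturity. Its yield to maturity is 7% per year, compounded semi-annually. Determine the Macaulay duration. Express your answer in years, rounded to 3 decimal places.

Periodic yield y = 0.035. Discount each cash flow and weight by its period:
  t   CF        PV=CF/(1+0.035)^t    t·PV
  1        97.50        94.2029        94.2029
  2        97.50        91.0173       182.0346
  3        97.50        87.9394       263.8182
  4        97.50        84.9656       339.8625
  5        97.50        82.0924       410.4619
  6     2,097.50     1,706.3176    10,237.9056
  Σ                  2,146.5352    11,528.2857
Price P = Σ PV = 2,146.5352.
Macaulay duration = Σ(t·PV) / P = 11,528.2857 / 2,146.5352 = 5.37065 half-year periods.
In years: 5.37065 / 2 = 2.68532 years.

2.685 years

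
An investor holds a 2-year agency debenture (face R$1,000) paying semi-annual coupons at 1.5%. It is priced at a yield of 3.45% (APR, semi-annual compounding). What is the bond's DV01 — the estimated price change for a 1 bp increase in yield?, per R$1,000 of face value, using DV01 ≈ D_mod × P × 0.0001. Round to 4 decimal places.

Periodic yield y = 0.01725.
  t   CF        PV=CF/(1+0.01725)^t    t·PV
  1         7.50         7.3728         7.3728
  2         7.50         7.2478        14.4956
  3         7.50         7.1249        21.3747
  4     1,007.50       940.8801     3,763.5202
  Σ                    962.6256     3,806.7633
P = 962.6256; D_Mac = 3.95456 half-year periods = 1.97728 yrs; D_mod = 1.94375 yrs.
DV01 ≈ 1.94375 × 962.6256 × 0.0001 = 0.187111.

R$0.1871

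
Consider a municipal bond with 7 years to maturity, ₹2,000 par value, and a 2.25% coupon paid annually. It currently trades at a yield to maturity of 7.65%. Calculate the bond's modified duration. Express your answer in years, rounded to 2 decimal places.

6.00 years

Periodic yield y = 0.0765. First find Macaulay duration:
  t   CF        PV=CF/(1+0.0765)^t    t·PV
  1        45.00        41.8021        41.8021
  2        45.00        38.8315        77.6630
  3        45.00        36.0720       108.2160
  4        45.00        33.5086       134.0344
  5        45.00        31.1274       155.6368
  6        45.00        28.9153       173.4920
  7     2,045.00     1,220.6610     8,544.6271
  Σ                  1,430.9180     9,235.4716
P = 1,430.9180; Macaulay duration = 9,235.4716 / 1,430.9180 = 6.45423 years.
Modified duration = D_Mac / (1 + y) = 6.45423 / 1.0765 = 5.99557 years.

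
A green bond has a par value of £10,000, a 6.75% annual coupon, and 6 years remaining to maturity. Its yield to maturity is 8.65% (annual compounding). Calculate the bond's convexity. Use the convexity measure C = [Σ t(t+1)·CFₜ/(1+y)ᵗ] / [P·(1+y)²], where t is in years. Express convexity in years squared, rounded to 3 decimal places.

With y = 0.0865:
  t   CF        PV=CF/(1+0.0865)^t    t·PV        t(t+1)·PV
  1       675.00       621.2609       621.2609       1,242.5219
  2       675.00       571.8002     1,143.6004       3,430.8013
  3       675.00       526.2772     1,578.8317       6,315.3268
  4       675.00       484.3785     1,937.5140       9,687.5698
  5       675.00       445.8155     2,229.0773      13,374.4636
  6    10,675.00     6,489.1752    38,935.0512     272,545.3584
  Σ                  9,138.7075    46,445.3355     306,596.0418
P = 9,138.7075.
Convexity = Σ t(t+1)·PV / [P·(1+y)²] = 306,596.0418 / (9,138.7075 × 1.180482) = 28.41988.

28.420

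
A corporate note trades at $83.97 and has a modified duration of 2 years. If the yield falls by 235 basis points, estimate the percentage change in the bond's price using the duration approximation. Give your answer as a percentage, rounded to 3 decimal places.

Duration approximation: ΔP/P ≈ -D_mod · Δy = -2 × (-0.0235) = +0.047000.
As a percentage: +4.7000%.

+4.700%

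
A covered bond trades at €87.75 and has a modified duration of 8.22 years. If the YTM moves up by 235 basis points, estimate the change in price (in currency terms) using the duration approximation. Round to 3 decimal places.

-€16.951

Duration approximation: ΔP/P ≈ -D_mod · Δy = -8.22 × (+0.0235) = -0.193170.
ΔP ≈ 87.75 × (-0.193170) = -16.9506675.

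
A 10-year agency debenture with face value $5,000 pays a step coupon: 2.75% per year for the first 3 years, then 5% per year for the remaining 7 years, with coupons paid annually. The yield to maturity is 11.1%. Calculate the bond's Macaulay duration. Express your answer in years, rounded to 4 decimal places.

Periodic yield y = 0.111. Discount each cash flow and weight by its year:
  t   CF        PV=CF/(1+0.111)^t    t·PV
  1       137.50       123.7624       123.7624
  2       137.50       111.3973       222.7946
  3       137.50       100.2676       300.8027
  4       250.00       164.0906       656.3625
  5       250.00       147.6963       738.4817
  6       250.00       132.9400       797.6400
  7       250.00       119.6580       837.6057
  8       250.00       107.7029       861.6235
  9       250.00        96.9423       872.4810
  10    5,250.00     1,832.3934    18,323.9338
  Σ                  2,936.8508    23,735.4878
Price P = Σ PV = 2,936.8508.
Macaulay duration = Σ(t·PV) / P = 23,735.4878 / 2,936.8508 = 8.08195 years.

8.0820 years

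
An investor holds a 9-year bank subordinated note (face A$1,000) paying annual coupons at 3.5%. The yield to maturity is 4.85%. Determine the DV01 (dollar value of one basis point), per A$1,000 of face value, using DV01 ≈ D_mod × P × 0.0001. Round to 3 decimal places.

A$0.672

Periodic yield y = 0.0485.
  t   CF        PV=CF/(1+0.0485)^t    t·PV
  1        35.00        33.3810        33.3810
  2        35.00        31.8369        63.6739
  3        35.00        30.3643        91.0928
  4        35.00        28.9597       115.8389
  5        35.00        27.6201       138.1007
  6        35.00        26.3425       158.0552
  7        35.00        25.1240       175.8681
  8        35.00        23.9619       191.6949
  9     1,035.00       675.8097     6,082.2875
  Σ                    903.4002     7,049.9929
P = 903.4002; D_Mac = 7.80384 yrs; D_mod = 7.44286 yrs.
DV01 ≈ 7.44286 × 903.4002 × 0.0001 = 0.672388.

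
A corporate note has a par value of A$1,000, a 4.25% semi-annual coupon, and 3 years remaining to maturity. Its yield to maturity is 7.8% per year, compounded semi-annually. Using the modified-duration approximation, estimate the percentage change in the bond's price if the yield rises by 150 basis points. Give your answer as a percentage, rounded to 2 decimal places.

Periodic yield y = 0.039. Modified duration first:
  t   CF        PV=CF/(1+0.039)^t    t·PV
  1        21.25        20.4524        20.4524
  2        21.25        19.6847        39.3693
  3        21.25        18.9458        56.8373
  4        21.25        18.2346        72.9385
  5        21.25        17.5502        87.7508
  6     1,021.25       811.7808     4,870.6849
  Σ                    906.6484     5,148.0332
P = 906.6484; D_Mac = 5.67809 half-year periods = 2.83905 yrs; D_mod = 2.83905/(1+0.039) = 2.73248 yrs.
ΔP/P ≈ -D_mod · Δy = -2.73248 × (+0.015) = -0.040987 = -4.0987%.

-4.10%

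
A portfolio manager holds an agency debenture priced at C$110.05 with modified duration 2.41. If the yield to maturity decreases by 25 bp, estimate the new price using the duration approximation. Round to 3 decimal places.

Duration approximation: ΔP/P ≈ -D_mod · Δy = -2.41 × (-0.0025) = +0.006025.
New price ≈ 110.05 × (1 + 0.006025) = 110.71305125.

C$110.713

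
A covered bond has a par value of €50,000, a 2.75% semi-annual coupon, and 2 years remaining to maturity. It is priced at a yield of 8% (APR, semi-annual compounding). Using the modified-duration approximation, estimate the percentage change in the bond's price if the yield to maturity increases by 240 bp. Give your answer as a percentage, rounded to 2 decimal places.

-4.52%

Periodic yield y = 0.04. Modified duration first:
  t   CF        PV=CF/(1+0.04)^t    t·PV
  1       687.50       661.0577       661.0577
  2       687.50       635.6324     1,271.2648
  3       687.50       611.1850     1,833.5550
  4    50,687.50    43,327.8874   173,311.5497
  Σ                 45,235.7625   177,077.4272
P = 45,235.7625; D_Mac = 3.91454 half-year periods = 1.95727 yrs; D_mod = 1.95727/(1+0.04) = 1.88199 yrs.
ΔP/P ≈ -D_mod · Δy = -1.88199 × (+0.024) = -0.045168 = -4.5168%.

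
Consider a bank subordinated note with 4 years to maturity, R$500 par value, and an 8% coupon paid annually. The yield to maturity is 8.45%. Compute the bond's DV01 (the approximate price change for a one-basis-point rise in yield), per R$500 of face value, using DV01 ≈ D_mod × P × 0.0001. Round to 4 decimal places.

Periodic yield y = 0.0845.
  t   CF        PV=CF/(1+0.0845)^t    t·PV
  1        40.00        36.8834        36.8834
  2        40.00        34.0095        68.0191
  3        40.00        31.3597        94.0790
  4       540.00       390.3692     1,561.4768
  Σ                    492.6218     1,760.4582
P = 492.6218; D_Mac = 3.57365 yrs; D_mod = 3.29521 yrs.
DV01 ≈ 3.29521 × 492.6218 × 0.0001 = 0.162329.

R$0.1623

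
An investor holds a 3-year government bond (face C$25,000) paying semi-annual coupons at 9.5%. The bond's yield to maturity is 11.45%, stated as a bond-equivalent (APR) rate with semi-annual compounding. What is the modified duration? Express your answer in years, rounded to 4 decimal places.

Periodic yield y = 0.05725. First find Macaulay duration:
  t   CF        PV=CF/(1+0.05725)^t    t·PV
  1     1,187.50     1,123.1970     1,123.1970
  2     1,187.50     1,062.3760     2,124.7519
  3     1,187.50     1,004.8484     3,014.5451
  4     1,187.50       950.4359     3,801.7437
  5     1,187.50       898.9699     4,494.8495
  6    26,187.50    18,751.1487   112,506.8921
  Σ                 23,790.9758   127,065.9793
P = 23,790.9758; Macaulay duration = 127,065.9793 / 23,790.9758 = 5.34093 half-year periods = 2.67047 years.
Modified duration = D_Mac / (1 + y) = 2.67047 / 1.05725 = 2.52586 years.

2.5259 years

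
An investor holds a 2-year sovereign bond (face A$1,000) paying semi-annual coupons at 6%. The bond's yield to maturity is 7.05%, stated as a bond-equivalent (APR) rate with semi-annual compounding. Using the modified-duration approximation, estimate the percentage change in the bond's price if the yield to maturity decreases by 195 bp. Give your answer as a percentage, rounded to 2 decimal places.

+3.60%

Periodic yield y = 0.03525. Modified duration first:
  t   CF        PV=CF/(1+0.03525)^t    t·PV
  1        30.00        28.9785        28.9785
  2        30.00        27.9918        55.9836
  3        30.00        27.0387        81.1160
  4     1,030.00       896.7188     3,586.8751
  Σ                    980.7278     3,752.9533
P = 980.7278; D_Mac = 3.82670 half-year periods = 1.91335 yrs; D_mod = 1.91335/(1+0.03525) = 1.84820 yrs.
ΔP/P ≈ -D_mod · Δy = -1.84820 × (-0.0195) = +0.036040 = +3.6040%.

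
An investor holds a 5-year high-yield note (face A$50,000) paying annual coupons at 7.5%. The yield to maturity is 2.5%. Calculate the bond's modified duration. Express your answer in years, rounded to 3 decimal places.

4.313 years

Periodic yield y = 0.025. First find Macaulay duration:
  t   CF        PV=CF/(1+0.025)^t    t·PV
  1     3,750.00     3,658.5366     3,658.5366
  2     3,750.00     3,569.3040     7,138.6080
  3     3,750.00     3,482.2478    10,446.7434
  4     3,750.00     3,397.3149    13,589.2597
  5    53,750.00    47,507.1680   237,535.8398
  Σ                 61,614.5712   272,368.9874
P = 61,614.5712; Macaulay duration = 272,368.9874 / 61,614.5712 = 4.42053 years.
Modified duration = D_Mac / (1 + y) = 4.42053 / 1.025 = 4.31271 years.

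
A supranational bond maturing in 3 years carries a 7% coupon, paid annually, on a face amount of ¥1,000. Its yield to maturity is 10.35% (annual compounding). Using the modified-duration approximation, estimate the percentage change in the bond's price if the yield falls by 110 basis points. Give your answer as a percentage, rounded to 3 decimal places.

Periodic yield y = 0.1035. Modified duration first:
  t   CF        PV=CF/(1+0.1035)^t    t·PV
  1        70.00        63.4345        63.4345
  2        70.00        57.4848       114.9697
  3     1,070.00       796.2818     2,388.8453
  Σ                    917.2011     2,567.2495
P = 917.2011; D_Mac = 2.79900 yrs; D_mod = 2.79900/(1+0.1035) = 2.53648 yrs.
ΔP/P ≈ -D_mod · Δy = -2.53648 × (-0.011) = +0.027901 = +2.7901%.

+2.790%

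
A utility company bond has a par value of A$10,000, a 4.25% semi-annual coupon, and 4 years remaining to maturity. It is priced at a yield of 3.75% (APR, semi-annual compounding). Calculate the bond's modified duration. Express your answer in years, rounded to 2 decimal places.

Periodic yield y = 0.01875. First find Macaulay duration:
  t   CF        PV=CF/(1+0.01875)^t    t·PV
  1       212.50       208.5890       208.5890
  2       212.50       204.7499       409.4998
  3       212.50       200.9815       602.9445
  4       212.50       197.2824       789.1298
  5       212.50       193.6515       968.2574
  6       212.50       190.0873     1,140.5241
  7       212.50       186.5888     1,306.1216
  8    10,212.50     8,802.1972    70,417.5778
  Σ                 10,184.1277    75,842.6440
P = 10,184.1277; Macaulay duration = 75,842.6440 / 10,184.1277 = 7.44714 half-year periods = 3.72357 years.
Modified duration = D_Mac / (1 + y) = 3.72357 / 1.01875 = 3.65504 years.

3.66 years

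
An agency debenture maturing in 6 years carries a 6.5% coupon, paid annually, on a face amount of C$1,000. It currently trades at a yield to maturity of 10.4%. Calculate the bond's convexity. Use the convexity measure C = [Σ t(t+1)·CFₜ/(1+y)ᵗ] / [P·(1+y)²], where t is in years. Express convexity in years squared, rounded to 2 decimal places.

With y = 0.104:
  t   CF        PV=CF/(1+0.104)^t    t·PV        t(t+1)·PV
  1        65.00        58.8768        58.8768         117.7536
  2        65.00        53.3304       106.6609         319.9827
  3        65.00        48.3066       144.9197         579.6788
  4        65.00        43.7559       175.0238         875.1189
  5        65.00        39.6340       198.1700       1,189.0202
  6     1,065.00       588.2137     3,529.2825      24,704.9772
  Σ                    832.1175     4,212.9337      27,786.5314
P = 832.1175.
Convexity = Σ t(t+1)·PV / [P·(1+y)²] = 27,786.5314 / (832.1175 × 1.218816) = 27.39754.

27.40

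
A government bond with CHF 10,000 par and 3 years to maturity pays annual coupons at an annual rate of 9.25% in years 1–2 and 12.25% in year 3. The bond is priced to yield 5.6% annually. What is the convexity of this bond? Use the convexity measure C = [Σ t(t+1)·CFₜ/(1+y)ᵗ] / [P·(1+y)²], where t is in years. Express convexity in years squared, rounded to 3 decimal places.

9.665

With y = 0.056:
  t   CF        PV=CF/(1+0.056)^t    t·PV        t(t+1)·PV
  1       925.00       875.9470       875.9470       1,751.8939
  2       925.00       829.4952     1,658.9905       4,976.9714
  3    11,225.00     9,532.2318    28,596.6954     114,386.7817
  Σ                 11,237.6740    31,131.6329     121,115.6470
P = 11,237.6740.
Convexity = Σ t(t+1)·PV / [P·(1+y)²] = 121,115.6470 / (11,237.6740 × 1.115136) = 9.66487.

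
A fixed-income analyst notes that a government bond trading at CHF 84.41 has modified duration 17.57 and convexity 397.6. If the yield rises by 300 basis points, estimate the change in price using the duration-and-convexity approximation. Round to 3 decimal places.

Duration effect: -D_mod·Δy = -17.57 × (+0.03) = -0.527100
Convexity effect: ½·C·(Δy)² = 0.5 × 397.6 × (0.03)² = +0.1789200
ΔP/P ≈ -0.527100 + 0.1789200 = -0.348180
ΔP ≈ 84.41 × (-0.348180) = -29.3898738.

-CHF 29.390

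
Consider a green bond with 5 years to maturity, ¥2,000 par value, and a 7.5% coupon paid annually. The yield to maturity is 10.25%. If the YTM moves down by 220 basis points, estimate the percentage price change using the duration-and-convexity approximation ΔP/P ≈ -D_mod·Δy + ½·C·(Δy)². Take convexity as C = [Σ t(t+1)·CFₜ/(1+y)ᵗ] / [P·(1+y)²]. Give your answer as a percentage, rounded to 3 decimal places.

+9.086%

With y = 0.1025:
  t   CF        PV=CF/(1+0.1025)^t    t·PV        t(t+1)·PV
  1       150.00       136.0544       136.0544         272.1088
  2       150.00       123.4054       246.8107         740.4322
  3       150.00       111.9323       335.7969       1,343.1877
  4       150.00       101.5259       406.1036       2,030.5181
  5     2,150.00     1,319.9135     6,599.5675      39,597.4049
  Σ                  1,792.8315     7,724.3332      43,983.6517
P = 1,792.8315; D_Mac = 4.30845 yrs; D_mod = 3.90790 yrs; C = 20.18341.
Duration effect: -3.90790 × (-0.022) = +0.085974
Convexity effect: 0.5 × 20.18341 × (-0.022)² = +0.0048844
ΔP/P ≈ +0.085974 + 0.0048844 = +0.090858 = +9.0858%.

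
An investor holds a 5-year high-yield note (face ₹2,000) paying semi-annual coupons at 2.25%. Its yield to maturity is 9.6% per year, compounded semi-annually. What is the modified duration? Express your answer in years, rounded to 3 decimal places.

Periodic yield y = 0.048. First find Macaulay duration:
  t   CF        PV=CF/(1+0.048)^t    t·PV
  1        22.50        21.4695        21.4695
  2        22.50        20.4861        40.9723
  3        22.50        19.5478        58.6435
  4        22.50        18.6525        74.6101
  5        22.50        17.7982        88.9910
  6        22.50        16.9830       101.8981
  7        22.50        16.2052       113.4362
  8        22.50        15.4629       123.7036
  9        22.50        14.7547       132.7925
  10    2,022.50     1,265.5395    12,655.3950
  Σ                  1,426.8995    13,411.9116
P = 1,426.8995; Macaulay duration = 13,411.9116 / 1,426.8995 = 9.39934 half-year periods = 4.69967 years.
Modified duration = D_Mac / (1 + y) = 4.69967 / 1.048 = 4.48442 years.

4.484 years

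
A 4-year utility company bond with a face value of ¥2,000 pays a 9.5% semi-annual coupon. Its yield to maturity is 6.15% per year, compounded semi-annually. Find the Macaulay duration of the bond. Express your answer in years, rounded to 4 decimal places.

Periodic yield y = 0.03075. Discount each cash flow and weight by its period:
  t   CF        PV=CF/(1+0.03075)^t    t·PV
  1        95.00        92.1659        92.1659
  2        95.00        89.4163       178.8327
  3        95.00        86.7488       260.2465
  4        95.00        84.1609       336.6435
  5        95.00        81.6501       408.2507
  6        95.00        79.2143       475.2858
  7        95.00        76.8511       537.9578
  8     2,095.00     1,644.2100    13,153.6798
  Σ                  2,234.4175    15,443.0626
Price P = Σ PV = 2,234.4175.
Macaulay duration = Σ(t·PV) / P = 15,443.0626 / 2,234.4175 = 6.91145 half-year periods.
In years: 6.91145 / 2 = 3.45572 years.

3.4557 years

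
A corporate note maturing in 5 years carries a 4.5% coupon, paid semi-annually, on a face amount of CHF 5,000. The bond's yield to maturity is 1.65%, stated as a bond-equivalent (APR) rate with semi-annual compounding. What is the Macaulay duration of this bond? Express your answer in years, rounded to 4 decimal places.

Periodic yield y = 0.00825. Discount each cash flow and weight by its period:
  t   CF        PV=CF/(1+0.00825)^t    t·PV
  1       112.50       111.5795       111.5795
  2       112.50       110.6665       221.3329
  3       112.50       109.7609       329.2828
  4       112.50       108.8628       435.4513
  5       112.50       107.9721       539.8603
  6       112.50       107.0886       642.5314
  7       112.50       106.2123       743.4863
  8       112.50       105.3432       842.7459
  9       112.50       104.4813       940.3314
  10    5,112.50     4,709.2421    47,092.4206
  Σ                  5,681.2092    51,899.0225
Price P = Σ PV = 5,681.2092.
Macaulay duration = Σ(t·PV) / P = 51,899.0225 / 5,681.2092 = 9.13521 half-year periods.
In years: 9.13521 / 2 = 4.56760 years.

4.5676 years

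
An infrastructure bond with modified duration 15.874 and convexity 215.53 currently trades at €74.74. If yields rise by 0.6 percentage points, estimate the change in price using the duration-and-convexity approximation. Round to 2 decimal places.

-€6.83

Duration effect: -D_mod·Δy = -15.874 × (+0.006) = -0.095244
Convexity effect: ½·C·(Δy)² = 0.5 × 215.53 × (0.006)² = +0.00387954
ΔP/P ≈ -0.095244 + 0.00387954 = -0.09136446
ΔP ≈ 74.74 × (-0.09136446) = -6.8285797404.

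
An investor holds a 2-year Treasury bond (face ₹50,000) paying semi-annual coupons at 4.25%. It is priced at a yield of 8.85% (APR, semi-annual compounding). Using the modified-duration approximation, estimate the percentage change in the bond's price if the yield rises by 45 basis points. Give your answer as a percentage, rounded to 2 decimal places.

Periodic yield y = 0.04425. Modified duration first:
  t   CF        PV=CF/(1+0.04425)^t    t·PV
  1     1,062.50     1,017.4767     1,017.4767
  2     1,062.50       974.3612     1,948.7224
  3     1,062.50       933.0727     2,799.2181
  4    51,062.50    42,942.1850   171,768.7398
  Σ                 45,867.0955   177,534.1570
P = 45,867.0955; D_Mac = 3.87062 half-year periods = 1.93531 yrs; D_mod = 1.93531/(1+0.04425) = 1.85330 yrs.
ΔP/P ≈ -D_mod · Δy = -1.85330 × (+0.0045) = -0.008340 = -0.8340%.

-0.83%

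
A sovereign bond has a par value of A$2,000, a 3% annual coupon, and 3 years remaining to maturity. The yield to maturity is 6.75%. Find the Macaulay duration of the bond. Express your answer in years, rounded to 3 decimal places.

Periodic yield y = 0.0675. Discount each cash flow and weight by its year:
  t   CF        PV=CF/(1+0.0675)^t    t·PV
  1        60.00        56.2061        56.2061
  2        60.00        52.6521       105.3041
  3     2,060.00     1,693.4157     5,080.2470
  Σ                  1,802.2738     5,241.7572
Price P = Σ PV = 1,802.2738.
Macaulay duration = Σ(t·PV) / P = 5,241.7572 / 1,802.2738 = 2.90841 years.

2.908 years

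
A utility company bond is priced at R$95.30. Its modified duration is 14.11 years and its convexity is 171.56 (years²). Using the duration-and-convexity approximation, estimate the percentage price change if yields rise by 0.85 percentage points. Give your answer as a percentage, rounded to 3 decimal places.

Duration effect: -D_mod·Δy = -14.11 × (+0.0085) = -0.119935
Convexity effect: ½·C·(Δy)² = 0.5 × 171.56 × (0.0085)² = +0.006197605
ΔP/P ≈ -0.119935 + 0.006197605 = -0.113737395
= -11.3737395%.

-11.374%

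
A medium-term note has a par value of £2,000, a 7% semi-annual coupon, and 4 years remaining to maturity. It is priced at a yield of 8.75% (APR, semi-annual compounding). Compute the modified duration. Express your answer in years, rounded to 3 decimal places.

Periodic yield y = 0.04375. First find Macaulay duration:
  t   CF        PV=CF/(1+0.04375)^t    t·PV
  1        70.00        67.0659        67.0659
  2        70.00        64.2547       128.5094
  3        70.00        61.5614       184.6842
  4        70.00        58.9810       235.9240
  5        70.00        56.5087       282.5437
  6        70.00        54.1401       324.8406
  7        70.00        51.8708       363.0953
  8     2,070.00     1,469.5976    11,756.7809
  Σ                  1,883.9802    13,343.4441
P = 1,883.9802; Macaulay duration = 13,343.4441 / 1,883.9802 = 7.08258 half-year periods = 3.54129 years.
Modified duration = D_Mac / (1 + y) = 3.54129 / 1.04375 = 3.39285 years.

3.393 years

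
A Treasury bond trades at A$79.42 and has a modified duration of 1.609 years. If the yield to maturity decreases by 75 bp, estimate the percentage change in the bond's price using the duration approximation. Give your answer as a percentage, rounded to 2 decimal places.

Duration approximation: ΔP/P ≈ -D_mod · Δy = -1.609 × (-0.0075) = +0.0120675.
As a percentage: +1.20675%.

+1.21%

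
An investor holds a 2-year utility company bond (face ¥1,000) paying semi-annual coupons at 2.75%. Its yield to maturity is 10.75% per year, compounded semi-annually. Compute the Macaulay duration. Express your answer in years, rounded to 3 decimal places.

Periodic yield y = 0.05375. Discount each cash flow and weight by its period:
  t   CF        PV=CF/(1+0.05375)^t    t·PV
  1        13.75        13.0486        13.0486
  2        13.75        12.3830        24.7661
  3        13.75        11.7514        35.2542
  4     1,013.75       822.2058     3,288.8231
  Σ                    859.3889     3,361.8920
Price P = Σ PV = 859.3889.
Macaulay duration = Σ(t·PV) / P = 3,361.8920 / 859.3889 = 3.91196 half-year periods.
In years: 3.91196 / 2 = 1.95598 years.

1.956 years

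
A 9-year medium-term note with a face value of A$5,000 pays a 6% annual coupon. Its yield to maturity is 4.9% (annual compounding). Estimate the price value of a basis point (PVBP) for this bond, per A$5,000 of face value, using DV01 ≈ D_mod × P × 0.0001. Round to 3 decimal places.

Periodic yield y = 0.049.
  t   CF        PV=CF/(1+0.049)^t    t·PV
  1       300.00       285.9867       285.9867
  2       300.00       272.6279       545.2558
  3       300.00       259.8931       779.6794
  4       300.00       247.7532       991.0129
  5       300.00       236.1804     1,180.9019
  6       300.00       225.1481     1,350.8887
  7       300.00       214.6312     1,502.4183
  8       300.00       204.6055     1,636.8442
  9     5,300.00     3,445.8509    31,012.6577
  Σ                  5,392.6769    39,285.6455
P = 5,392.6769; D_Mac = 7.28500 yrs; D_mod = 6.94471 yrs.
DV01 ≈ 6.94471 × 5,392.6769 × 0.0001 = 3.745057.

A$3.745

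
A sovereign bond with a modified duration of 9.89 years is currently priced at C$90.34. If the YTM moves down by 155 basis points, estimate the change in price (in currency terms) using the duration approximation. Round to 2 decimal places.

Duration approximation: ΔP/P ≈ -D_mod · Δy = -9.89 × (-0.0155) = +0.153295.
ΔP ≈ 90.34 × (+0.153295) = +13.8486703.

+C$13.85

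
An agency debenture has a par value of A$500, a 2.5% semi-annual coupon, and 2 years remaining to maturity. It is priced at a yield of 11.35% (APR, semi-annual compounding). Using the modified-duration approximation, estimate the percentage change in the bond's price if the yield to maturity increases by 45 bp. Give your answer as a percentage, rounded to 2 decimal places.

Periodic yield y = 0.05675. Modified duration first:
  t   CF        PV=CF/(1+0.05675)^t    t·PV
  1         6.25         5.9144         5.9144
  2         6.25         5.5967        11.1935
  3         6.25         5.2962        15.8886
  4       506.25       405.9532     1,623.8130
  Σ                    422.7605     1,656.8094
P = 422.7605; D_Mac = 3.91903 half-year periods = 1.95951 yrs; D_mod = 1.95951/(1+0.05675) = 1.85428 yrs.
ΔP/P ≈ -D_mod · Δy = -1.85428 × (+0.0045) = -0.008344 = -0.8344%.

-0.83%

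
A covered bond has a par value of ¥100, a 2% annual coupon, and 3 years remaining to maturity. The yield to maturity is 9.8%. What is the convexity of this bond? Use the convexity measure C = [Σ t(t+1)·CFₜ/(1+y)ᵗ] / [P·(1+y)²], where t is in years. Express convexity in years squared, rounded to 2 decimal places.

With y = 0.098:
  t   CF        PV=CF/(1+0.098)^t    t·PV        t(t+1)·PV
  1         2.00         1.8215         1.8215           3.6430
  2         2.00         1.6589         3.3178           9.9535
  3       102.00        77.0536       231.1609         924.6437
  Σ                     80.5341       236.3002         938.2402
P = 80.5341.
Convexity = Σ t(t+1)·PV / [P·(1+y)²] = 938.2402 / (80.5341 × 1.205604) = 9.66340.

9.66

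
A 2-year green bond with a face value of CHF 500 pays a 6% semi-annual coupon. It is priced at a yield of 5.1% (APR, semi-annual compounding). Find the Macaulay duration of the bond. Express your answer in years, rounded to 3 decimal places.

Periodic yield y = 0.0255. Discount each cash flow and weight by its period:
  t   CF        PV=CF/(1+0.0255)^t    t·PV
  1        15.00        14.6270        14.6270
  2        15.00        14.2633        28.5266
  3        15.00        13.9086        41.7259
  4       515.00       465.6553     1,862.6213
  Σ                    508.4543     1,947.5008
Price P = Σ PV = 508.4543.
Macaulay duration = Σ(t·PV) / P = 1,947.5008 / 508.4543 = 3.83024 half-year periods.
In years: 3.83024 / 2 = 1.91512 years.

1.915 years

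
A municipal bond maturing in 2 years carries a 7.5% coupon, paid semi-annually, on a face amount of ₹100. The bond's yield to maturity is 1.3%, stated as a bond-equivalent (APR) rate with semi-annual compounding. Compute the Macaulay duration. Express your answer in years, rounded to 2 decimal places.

1.90 years

Periodic yield y = 0.0065. Discount each cash flow and weight by its period:
  t   CF        PV=CF/(1+0.0065)^t    t·PV
  1         3.75         3.7258         3.7258
  2         3.75         3.7017         7.4034
  3         3.75         3.6778        11.0334
  4       103.75       101.0958       404.3831
  Σ                    112.2011       426.5458
Price P = Σ PV = 112.2011.
Macaulay duration = Σ(t·PV) / P = 426.5458 / 112.2011 = 3.80162 half-year periods.
In years: 3.80162 / 2 = 1.90081 years.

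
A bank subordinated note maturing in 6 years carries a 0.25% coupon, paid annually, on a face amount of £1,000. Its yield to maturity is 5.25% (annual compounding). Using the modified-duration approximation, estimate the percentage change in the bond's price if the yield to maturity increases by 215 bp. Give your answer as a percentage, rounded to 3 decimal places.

-12.165%

Periodic yield y = 0.0525. Modified duration first:
  t   CF        PV=CF/(1+0.0525)^t    t·PV
  1         2.50         2.3753         2.3753
  2         2.50         2.2568         4.5136
  3         2.50         2.1442         6.4327
  4         2.50         2.0373         8.1491
  5         2.50         1.9357         9.6783
  6     1,002.50       737.4826     4,424.8954
  Σ                    748.2319     4,456.0445
P = 748.2319; D_Mac = 5.95543 yrs; D_mod = 5.95543/(1+0.0525) = 5.65837 yrs.
ΔP/P ≈ -D_mod · Δy = -5.65837 × (+0.0215) = -0.121655 = -12.1655%.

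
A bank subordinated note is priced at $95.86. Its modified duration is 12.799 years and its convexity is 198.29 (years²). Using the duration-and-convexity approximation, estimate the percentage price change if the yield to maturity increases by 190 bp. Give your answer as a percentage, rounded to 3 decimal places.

-20.739%

Duration effect: -D_mod·Δy = -12.799 × (+0.019) = -0.243181
Convexity effect: ½·C·(Δy)² = 0.5 × 198.29 × (0.019)² = +0.035791345
ΔP/P ≈ -0.243181 + 0.035791345 = -0.207389655
= -20.7389655%.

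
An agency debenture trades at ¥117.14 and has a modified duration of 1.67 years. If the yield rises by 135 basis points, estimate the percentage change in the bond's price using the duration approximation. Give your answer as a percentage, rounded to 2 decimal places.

Duration approximation: ΔP/P ≈ -D_mod · Δy = -1.67 × (+0.0135) = -0.022545.
As a percentage: -2.2545%.

-2.25%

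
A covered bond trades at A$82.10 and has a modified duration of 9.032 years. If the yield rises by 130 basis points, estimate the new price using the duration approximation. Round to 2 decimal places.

A$72.46

Duration approximation: ΔP/P ≈ -D_mod · Δy = -9.032 × (+0.013) = -0.117416.
New price ≈ 82.10 × (1 - 0.117416) = 72.4601464.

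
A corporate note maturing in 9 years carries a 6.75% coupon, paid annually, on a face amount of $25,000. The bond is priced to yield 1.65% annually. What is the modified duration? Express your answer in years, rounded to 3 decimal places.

Periodic yield y = 0.0165. First find Macaulay duration:
  t   CF        PV=CF/(1+0.0165)^t    t·PV
  1     1,687.50     1,660.1082     1,660.1082
  2     1,687.50     1,633.1611     3,266.3221
  3     1,687.50     1,606.6513     4,819.9539
  4     1,687.50     1,580.5719     6,322.2875
  5     1,687.50     1,554.9158     7,774.5788
  6     1,687.50     1,529.6761     9,178.0567
  7     1,687.50     1,504.8461    10,533.9230
  8     1,687.50     1,480.4192    11,843.3538
  9    26,687.50    23,032.5194   207,292.6746
  Σ                 35,582.8691   262,691.2587
P = 35,582.8691; Macaulay duration = 262,691.2587 / 35,582.8691 = 7.38252 years.
Modified duration = D_Mac / (1 + y) = 7.38252 / 1.0165 = 7.26269 years.

7.263 years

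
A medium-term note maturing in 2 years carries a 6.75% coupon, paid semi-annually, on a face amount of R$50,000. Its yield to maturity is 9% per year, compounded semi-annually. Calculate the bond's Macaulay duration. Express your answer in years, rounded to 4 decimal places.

1.9019 years

Periodic yield y = 0.045. Discount each cash flow and weight by its period:
  t   CF        PV=CF/(1+0.045)^t    t·PV
  1     1,687.50     1,614.8325     1,614.8325
  2     1,687.50     1,545.2943     3,090.5886
  3     1,687.50     1,478.7505     4,436.2516
  4    51,687.50    43,343.1394   173,372.5578
  Σ                 47,982.0168   182,514.2305
Price P = Σ PV = 47,982.0168.
Macaulay duration = Σ(t·PV) / P = 182,514.2305 / 47,982.0168 = 3.80380 half-year periods.
In years: 3.80380 / 2 = 1.90190 years.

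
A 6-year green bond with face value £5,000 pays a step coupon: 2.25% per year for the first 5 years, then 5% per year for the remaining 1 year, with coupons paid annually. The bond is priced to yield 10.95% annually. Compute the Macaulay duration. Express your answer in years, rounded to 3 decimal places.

Periodic yield y = 0.1095. Discount each cash flow and weight by its year:
  t   CF        PV=CF/(1+0.1095)^t    t·PV
  1       112.50       101.3970       101.3970
  2       112.50        91.3898       182.7797
  3       112.50        82.3703       247.1109
  4       112.50        74.2409       296.9636
  5       112.50        66.9138       334.5692
  6     5,250.00     2,814.4625    16,886.7749
  Σ                  3,230.7744    18,049.5954
Price P = Σ PV = 3,230.7744.
Macaulay duration = Σ(t·PV) / P = 18,049.5954 / 3,230.7744 = 5.58677 years.

5.587 years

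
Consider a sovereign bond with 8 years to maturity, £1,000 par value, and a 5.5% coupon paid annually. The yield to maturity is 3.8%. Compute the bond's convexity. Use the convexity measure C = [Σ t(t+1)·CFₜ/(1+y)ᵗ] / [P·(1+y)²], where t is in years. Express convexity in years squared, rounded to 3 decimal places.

53.173

With y = 0.038:
  t   CF        PV=CF/(1+0.038)^t    t·PV        t(t+1)·PV
  1        55.00        52.9865        52.9865         105.9730
  2        55.00        51.0467       102.0935         306.2804
  3        55.00        49.1780       147.5339         590.1357
  4        55.00        47.3776       189.5105         947.5525
  5        55.00        45.6432       228.2159       1,369.2955
  6        55.00        43.9722       263.8334       1,846.8340
  7        55.00        42.3625       296.5372       2,372.2980
  8     1,055.00       782.8411     6,262.7290      56,364.5609
  Σ                  1,115.4079     7,543.4400      63,902.9300
P = 1,115.4079.
Convexity = Σ t(t+1)·PV / [P·(1+y)²] = 63,902.9300 / (1,115.4079 × 1.077444) = 53.17315.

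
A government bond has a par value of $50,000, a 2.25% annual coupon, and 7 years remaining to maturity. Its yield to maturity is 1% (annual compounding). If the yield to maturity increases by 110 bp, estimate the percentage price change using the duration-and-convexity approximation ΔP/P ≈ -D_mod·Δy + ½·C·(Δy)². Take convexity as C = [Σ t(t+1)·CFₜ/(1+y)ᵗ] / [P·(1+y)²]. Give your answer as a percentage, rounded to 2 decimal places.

-6.86%

With y = 0.01:
  t   CF        PV=CF/(1+0.01)^t    t·PV        t(t+1)·PV
  1     1,125.00     1,113.8614     1,113.8614       2,227.7228
  2     1,125.00     1,102.8331     2,205.6661       6,616.9983
  3     1,125.00     1,091.9139     3,275.7417      13,102.9670
  4     1,125.00     1,081.1029     4,324.4116      21,622.0578
  5     1,125.00     1,070.3989     5,351.9945      32,111.9670
  6     1,125.00     1,059.8009     6,358.8053      44,511.6374
  7    51,125.00    47,685.2105   333,796.4738   2,670,371.7906
  Σ                 54,205.1216   356,426.9545   2,790,565.1408
P = 54,205.1216; D_Mac = 6.57552 yrs; D_mod = 6.51042 yrs; C = 50.46719.
Duration effect: -6.51042 × (+0.011) = -0.071615
Convexity effect: 0.5 × 50.46719 × (0.011)² = +0.0030533
ΔP/P ≈ -0.071615 + 0.0030533 = -0.068561 = -6.8561%.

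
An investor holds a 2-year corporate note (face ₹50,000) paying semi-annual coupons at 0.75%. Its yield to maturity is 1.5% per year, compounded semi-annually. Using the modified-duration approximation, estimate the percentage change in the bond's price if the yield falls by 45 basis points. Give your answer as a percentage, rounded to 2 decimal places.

+0.89%

Periodic yield y = 0.0075. Modified duration first:
  t   CF        PV=CF/(1+0.0075)^t    t·PV
  1       187.50       186.1042       186.1042
  2       187.50       184.7188       369.4377
  3       187.50       183.3437       550.0312
  4    50,187.50    48,709.6875   194,838.7500
  Σ                 49,263.8543   195,944.3231
P = 49,263.8543; D_Mac = 3.97745 half-year periods = 1.98872 yrs; D_mod = 1.98872/(1+0.0075) = 1.97392 yrs.
ΔP/P ≈ -D_mod · Δy = -1.97392 × (-0.0045) = +0.008883 = +0.8883%.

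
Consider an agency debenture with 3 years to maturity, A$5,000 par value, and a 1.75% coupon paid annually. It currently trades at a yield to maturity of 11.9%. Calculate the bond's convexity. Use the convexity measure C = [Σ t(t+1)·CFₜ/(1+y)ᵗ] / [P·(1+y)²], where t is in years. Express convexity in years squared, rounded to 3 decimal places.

With y = 0.119:
  t   CF        PV=CF/(1+0.119)^t    t·PV        t(t+1)·PV
  1        87.50        78.1948        78.1948         156.3896
  2        87.50        69.8792       139.7584         419.2752
  3     5,087.50     3,630.8990    10,892.6969      43,570.7874
  Σ                  3,778.9730    11,110.6501      44,146.4522
P = 3,778.9730.
Convexity = Σ t(t+1)·PV / [P·(1+y)²] = 44,146.4522 / (3,778.9730 × 1.252161) = 9.32957.

9.330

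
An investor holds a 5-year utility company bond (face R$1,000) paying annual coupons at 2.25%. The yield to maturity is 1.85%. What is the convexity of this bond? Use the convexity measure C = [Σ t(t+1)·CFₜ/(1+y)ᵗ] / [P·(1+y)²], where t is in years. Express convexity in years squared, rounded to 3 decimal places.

27.282

With y = 0.0185:
  t   CF        PV=CF/(1+0.0185)^t    t·PV        t(t+1)·PV
  1        22.50        22.0913        22.0913          44.1826
  2        22.50        21.6900        43.3801         130.1403
  3        22.50        21.2961        63.8882         255.5528
  4        22.50        20.9092        83.6370         418.1849
  5     1,022.50       932.9495     4,664.7476      27,988.4859
  Σ                  1,018.9362     4,877.7442      28,836.5465
P = 1,018.9362.
Convexity = Σ t(t+1)·PV / [P·(1+y)²] = 28,836.5465 / (1,018.9362 × 1.037342) = 27.28187.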